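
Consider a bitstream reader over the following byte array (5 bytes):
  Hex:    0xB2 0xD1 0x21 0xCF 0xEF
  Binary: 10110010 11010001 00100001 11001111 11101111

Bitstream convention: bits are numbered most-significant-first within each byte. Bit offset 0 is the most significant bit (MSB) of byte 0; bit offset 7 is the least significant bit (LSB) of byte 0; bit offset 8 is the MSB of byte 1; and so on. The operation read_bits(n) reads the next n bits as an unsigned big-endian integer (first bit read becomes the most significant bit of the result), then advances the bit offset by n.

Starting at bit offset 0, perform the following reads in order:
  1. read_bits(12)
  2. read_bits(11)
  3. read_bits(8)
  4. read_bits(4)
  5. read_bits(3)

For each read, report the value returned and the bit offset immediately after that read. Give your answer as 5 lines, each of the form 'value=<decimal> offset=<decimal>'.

Answer: value=2861 offset=12
value=144 offset=23
value=231 offset=31
value=15 offset=35
value=3 offset=38

Derivation:
Read 1: bits[0:12] width=12 -> value=2861 (bin 101100101101); offset now 12 = byte 1 bit 4; 28 bits remain
Read 2: bits[12:23] width=11 -> value=144 (bin 00010010000); offset now 23 = byte 2 bit 7; 17 bits remain
Read 3: bits[23:31] width=8 -> value=231 (bin 11100111); offset now 31 = byte 3 bit 7; 9 bits remain
Read 4: bits[31:35] width=4 -> value=15 (bin 1111); offset now 35 = byte 4 bit 3; 5 bits remain
Read 5: bits[35:38] width=3 -> value=3 (bin 011); offset now 38 = byte 4 bit 6; 2 bits remain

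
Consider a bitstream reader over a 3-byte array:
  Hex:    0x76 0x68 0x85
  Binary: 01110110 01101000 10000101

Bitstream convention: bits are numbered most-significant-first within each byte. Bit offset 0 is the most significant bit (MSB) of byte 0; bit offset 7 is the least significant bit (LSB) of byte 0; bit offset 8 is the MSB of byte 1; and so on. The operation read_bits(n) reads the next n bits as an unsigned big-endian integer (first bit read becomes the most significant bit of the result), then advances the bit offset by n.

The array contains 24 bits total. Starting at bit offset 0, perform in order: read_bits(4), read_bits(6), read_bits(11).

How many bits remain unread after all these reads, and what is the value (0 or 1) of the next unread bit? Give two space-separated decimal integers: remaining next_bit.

Read 1: bits[0:4] width=4 -> value=7 (bin 0111); offset now 4 = byte 0 bit 4; 20 bits remain
Read 2: bits[4:10] width=6 -> value=25 (bin 011001); offset now 10 = byte 1 bit 2; 14 bits remain
Read 3: bits[10:21] width=11 -> value=1296 (bin 10100010000); offset now 21 = byte 2 bit 5; 3 bits remain

Answer: 3 1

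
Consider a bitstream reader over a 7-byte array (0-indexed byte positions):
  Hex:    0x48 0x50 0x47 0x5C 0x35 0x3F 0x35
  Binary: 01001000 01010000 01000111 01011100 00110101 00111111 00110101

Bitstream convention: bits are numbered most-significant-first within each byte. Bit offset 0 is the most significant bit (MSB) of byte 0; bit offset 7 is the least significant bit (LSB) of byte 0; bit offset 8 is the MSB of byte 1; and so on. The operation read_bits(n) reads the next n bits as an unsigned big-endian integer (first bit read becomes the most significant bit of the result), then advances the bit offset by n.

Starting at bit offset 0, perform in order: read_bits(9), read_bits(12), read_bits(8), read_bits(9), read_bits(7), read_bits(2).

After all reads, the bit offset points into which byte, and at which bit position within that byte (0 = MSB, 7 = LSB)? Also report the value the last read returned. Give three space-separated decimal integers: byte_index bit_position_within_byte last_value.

Answer: 5 7 3

Derivation:
Read 1: bits[0:9] width=9 -> value=144 (bin 010010000); offset now 9 = byte 1 bit 1; 47 bits remain
Read 2: bits[9:21] width=12 -> value=2568 (bin 101000001000); offset now 21 = byte 2 bit 5; 35 bits remain
Read 3: bits[21:29] width=8 -> value=235 (bin 11101011); offset now 29 = byte 3 bit 5; 27 bits remain
Read 4: bits[29:38] width=9 -> value=269 (bin 100001101); offset now 38 = byte 4 bit 6; 18 bits remain
Read 5: bits[38:45] width=7 -> value=39 (bin 0100111); offset now 45 = byte 5 bit 5; 11 bits remain
Read 6: bits[45:47] width=2 -> value=3 (bin 11); offset now 47 = byte 5 bit 7; 9 bits remain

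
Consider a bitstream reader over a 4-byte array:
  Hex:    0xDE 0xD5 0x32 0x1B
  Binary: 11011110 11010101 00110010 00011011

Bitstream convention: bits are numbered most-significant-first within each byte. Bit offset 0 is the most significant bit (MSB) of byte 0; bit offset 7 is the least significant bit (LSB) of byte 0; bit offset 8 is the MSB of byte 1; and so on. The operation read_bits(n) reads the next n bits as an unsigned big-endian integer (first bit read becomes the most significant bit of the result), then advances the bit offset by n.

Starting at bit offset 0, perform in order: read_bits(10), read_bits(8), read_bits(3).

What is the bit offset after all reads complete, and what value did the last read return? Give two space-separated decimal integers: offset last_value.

Answer: 21 6

Derivation:
Read 1: bits[0:10] width=10 -> value=891 (bin 1101111011); offset now 10 = byte 1 bit 2; 22 bits remain
Read 2: bits[10:18] width=8 -> value=84 (bin 01010100); offset now 18 = byte 2 bit 2; 14 bits remain
Read 3: bits[18:21] width=3 -> value=6 (bin 110); offset now 21 = byte 2 bit 5; 11 bits remain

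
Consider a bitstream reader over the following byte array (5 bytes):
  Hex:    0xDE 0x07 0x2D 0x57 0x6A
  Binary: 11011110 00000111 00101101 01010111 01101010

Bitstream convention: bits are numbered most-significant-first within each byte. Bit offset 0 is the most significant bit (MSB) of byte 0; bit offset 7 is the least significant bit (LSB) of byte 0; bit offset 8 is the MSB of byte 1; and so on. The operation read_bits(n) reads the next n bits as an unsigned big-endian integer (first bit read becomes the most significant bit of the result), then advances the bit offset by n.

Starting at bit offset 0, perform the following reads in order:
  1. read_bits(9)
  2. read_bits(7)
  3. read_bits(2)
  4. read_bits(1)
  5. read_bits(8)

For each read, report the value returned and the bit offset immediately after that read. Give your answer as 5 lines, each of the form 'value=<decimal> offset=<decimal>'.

Read 1: bits[0:9] width=9 -> value=444 (bin 110111100); offset now 9 = byte 1 bit 1; 31 bits remain
Read 2: bits[9:16] width=7 -> value=7 (bin 0000111); offset now 16 = byte 2 bit 0; 24 bits remain
Read 3: bits[16:18] width=2 -> value=0 (bin 00); offset now 18 = byte 2 bit 2; 22 bits remain
Read 4: bits[18:19] width=1 -> value=1 (bin 1); offset now 19 = byte 2 bit 3; 21 bits remain
Read 5: bits[19:27] width=8 -> value=106 (bin 01101010); offset now 27 = byte 3 bit 3; 13 bits remain

Answer: value=444 offset=9
value=7 offset=16
value=0 offset=18
value=1 offset=19
value=106 offset=27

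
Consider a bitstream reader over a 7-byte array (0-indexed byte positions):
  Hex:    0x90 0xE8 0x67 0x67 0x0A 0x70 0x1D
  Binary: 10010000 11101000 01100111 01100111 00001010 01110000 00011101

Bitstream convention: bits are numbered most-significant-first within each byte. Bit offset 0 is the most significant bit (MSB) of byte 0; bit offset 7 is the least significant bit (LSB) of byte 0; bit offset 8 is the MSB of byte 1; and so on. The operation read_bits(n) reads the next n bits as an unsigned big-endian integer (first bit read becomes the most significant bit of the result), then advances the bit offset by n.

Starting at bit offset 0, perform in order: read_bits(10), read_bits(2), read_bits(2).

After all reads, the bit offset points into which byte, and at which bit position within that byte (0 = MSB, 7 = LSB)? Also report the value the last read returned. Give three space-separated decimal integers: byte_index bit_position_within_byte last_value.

Read 1: bits[0:10] width=10 -> value=579 (bin 1001000011); offset now 10 = byte 1 bit 2; 46 bits remain
Read 2: bits[10:12] width=2 -> value=2 (bin 10); offset now 12 = byte 1 bit 4; 44 bits remain
Read 3: bits[12:14] width=2 -> value=2 (bin 10); offset now 14 = byte 1 bit 6; 42 bits remain

Answer: 1 6 2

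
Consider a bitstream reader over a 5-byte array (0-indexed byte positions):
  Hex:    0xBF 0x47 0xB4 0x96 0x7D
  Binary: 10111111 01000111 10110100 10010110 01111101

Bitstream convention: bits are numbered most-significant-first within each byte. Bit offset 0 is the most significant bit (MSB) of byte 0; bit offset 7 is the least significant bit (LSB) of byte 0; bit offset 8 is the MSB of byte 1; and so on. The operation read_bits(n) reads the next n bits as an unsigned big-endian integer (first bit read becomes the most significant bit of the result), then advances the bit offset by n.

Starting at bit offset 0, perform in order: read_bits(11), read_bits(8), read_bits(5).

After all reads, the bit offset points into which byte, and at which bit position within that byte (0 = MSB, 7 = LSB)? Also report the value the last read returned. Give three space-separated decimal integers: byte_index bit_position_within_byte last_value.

Answer: 3 0 20

Derivation:
Read 1: bits[0:11] width=11 -> value=1530 (bin 10111111010); offset now 11 = byte 1 bit 3; 29 bits remain
Read 2: bits[11:19] width=8 -> value=61 (bin 00111101); offset now 19 = byte 2 bit 3; 21 bits remain
Read 3: bits[19:24] width=5 -> value=20 (bin 10100); offset now 24 = byte 3 bit 0; 16 bits remain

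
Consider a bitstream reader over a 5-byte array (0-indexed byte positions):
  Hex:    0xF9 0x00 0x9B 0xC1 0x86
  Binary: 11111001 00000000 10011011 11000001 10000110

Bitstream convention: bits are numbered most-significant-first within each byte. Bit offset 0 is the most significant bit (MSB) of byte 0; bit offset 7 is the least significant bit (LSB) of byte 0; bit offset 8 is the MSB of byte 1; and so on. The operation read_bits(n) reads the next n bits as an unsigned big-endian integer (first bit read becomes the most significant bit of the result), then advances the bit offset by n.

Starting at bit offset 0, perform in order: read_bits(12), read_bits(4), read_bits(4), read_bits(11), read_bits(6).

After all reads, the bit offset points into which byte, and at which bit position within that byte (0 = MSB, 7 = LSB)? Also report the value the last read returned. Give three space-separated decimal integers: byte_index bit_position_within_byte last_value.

Read 1: bits[0:12] width=12 -> value=3984 (bin 111110010000); offset now 12 = byte 1 bit 4; 28 bits remain
Read 2: bits[12:16] width=4 -> value=0 (bin 0000); offset now 16 = byte 2 bit 0; 24 bits remain
Read 3: bits[16:20] width=4 -> value=9 (bin 1001); offset now 20 = byte 2 bit 4; 20 bits remain
Read 4: bits[20:31] width=11 -> value=1504 (bin 10111100000); offset now 31 = byte 3 bit 7; 9 bits remain
Read 5: bits[31:37] width=6 -> value=48 (bin 110000); offset now 37 = byte 4 bit 5; 3 bits remain

Answer: 4 5 48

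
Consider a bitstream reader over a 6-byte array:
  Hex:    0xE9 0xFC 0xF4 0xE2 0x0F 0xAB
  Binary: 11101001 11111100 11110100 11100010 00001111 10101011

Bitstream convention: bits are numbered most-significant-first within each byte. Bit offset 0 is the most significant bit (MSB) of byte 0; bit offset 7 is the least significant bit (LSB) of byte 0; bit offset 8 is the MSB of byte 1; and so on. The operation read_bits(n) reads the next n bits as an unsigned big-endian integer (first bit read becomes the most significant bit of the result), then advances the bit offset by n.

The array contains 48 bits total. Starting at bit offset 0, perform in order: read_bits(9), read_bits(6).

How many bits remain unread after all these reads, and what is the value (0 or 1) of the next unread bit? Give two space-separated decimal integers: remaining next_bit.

Answer: 33 0

Derivation:
Read 1: bits[0:9] width=9 -> value=467 (bin 111010011); offset now 9 = byte 1 bit 1; 39 bits remain
Read 2: bits[9:15] width=6 -> value=62 (bin 111110); offset now 15 = byte 1 bit 7; 33 bits remain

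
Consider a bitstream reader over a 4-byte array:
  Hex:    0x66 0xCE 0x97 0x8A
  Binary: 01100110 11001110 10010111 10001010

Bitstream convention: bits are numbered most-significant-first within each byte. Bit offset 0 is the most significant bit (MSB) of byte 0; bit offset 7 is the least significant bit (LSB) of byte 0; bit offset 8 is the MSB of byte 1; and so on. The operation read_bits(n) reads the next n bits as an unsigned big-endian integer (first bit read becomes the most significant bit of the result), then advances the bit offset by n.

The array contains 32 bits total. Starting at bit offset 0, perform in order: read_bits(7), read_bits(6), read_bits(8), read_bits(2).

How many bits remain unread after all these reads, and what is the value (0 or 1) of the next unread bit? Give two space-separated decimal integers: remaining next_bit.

Read 1: bits[0:7] width=7 -> value=51 (bin 0110011); offset now 7 = byte 0 bit 7; 25 bits remain
Read 2: bits[7:13] width=6 -> value=25 (bin 011001); offset now 13 = byte 1 bit 5; 19 bits remain
Read 3: bits[13:21] width=8 -> value=210 (bin 11010010); offset now 21 = byte 2 bit 5; 11 bits remain
Read 4: bits[21:23] width=2 -> value=3 (bin 11); offset now 23 = byte 2 bit 7; 9 bits remain

Answer: 9 1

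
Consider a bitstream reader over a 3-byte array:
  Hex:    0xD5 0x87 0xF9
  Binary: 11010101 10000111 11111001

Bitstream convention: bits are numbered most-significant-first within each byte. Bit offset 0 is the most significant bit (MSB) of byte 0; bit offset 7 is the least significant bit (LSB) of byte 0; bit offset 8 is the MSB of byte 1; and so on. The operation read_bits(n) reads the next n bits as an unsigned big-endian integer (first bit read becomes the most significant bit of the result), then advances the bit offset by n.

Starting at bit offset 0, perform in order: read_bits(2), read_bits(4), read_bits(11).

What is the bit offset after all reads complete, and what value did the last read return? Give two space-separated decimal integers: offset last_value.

Read 1: bits[0:2] width=2 -> value=3 (bin 11); offset now 2 = byte 0 bit 2; 22 bits remain
Read 2: bits[2:6] width=4 -> value=5 (bin 0101); offset now 6 = byte 0 bit 6; 18 bits remain
Read 3: bits[6:17] width=11 -> value=783 (bin 01100001111); offset now 17 = byte 2 bit 1; 7 bits remain

Answer: 17 783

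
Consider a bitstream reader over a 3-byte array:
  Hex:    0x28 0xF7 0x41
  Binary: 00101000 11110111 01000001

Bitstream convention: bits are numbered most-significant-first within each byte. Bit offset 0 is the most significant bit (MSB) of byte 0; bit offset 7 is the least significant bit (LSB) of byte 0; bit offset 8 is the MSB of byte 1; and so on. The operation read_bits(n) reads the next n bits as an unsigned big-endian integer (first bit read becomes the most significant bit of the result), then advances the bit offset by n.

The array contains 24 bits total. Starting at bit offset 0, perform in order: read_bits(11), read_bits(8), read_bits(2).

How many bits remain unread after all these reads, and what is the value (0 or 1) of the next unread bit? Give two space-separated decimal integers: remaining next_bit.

Read 1: bits[0:11] width=11 -> value=327 (bin 00101000111); offset now 11 = byte 1 bit 3; 13 bits remain
Read 2: bits[11:19] width=8 -> value=186 (bin 10111010); offset now 19 = byte 2 bit 3; 5 bits remain
Read 3: bits[19:21] width=2 -> value=0 (bin 00); offset now 21 = byte 2 bit 5; 3 bits remain

Answer: 3 0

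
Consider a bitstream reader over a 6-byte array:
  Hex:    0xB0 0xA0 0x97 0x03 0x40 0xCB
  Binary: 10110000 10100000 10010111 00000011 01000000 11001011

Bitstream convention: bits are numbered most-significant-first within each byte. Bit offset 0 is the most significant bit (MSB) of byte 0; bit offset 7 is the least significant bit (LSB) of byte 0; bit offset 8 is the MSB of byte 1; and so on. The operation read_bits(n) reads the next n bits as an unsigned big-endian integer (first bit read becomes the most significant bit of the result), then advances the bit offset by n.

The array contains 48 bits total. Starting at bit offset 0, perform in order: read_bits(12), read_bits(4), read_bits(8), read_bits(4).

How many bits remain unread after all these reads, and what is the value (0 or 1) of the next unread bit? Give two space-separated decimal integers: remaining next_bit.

Read 1: bits[0:12] width=12 -> value=2826 (bin 101100001010); offset now 12 = byte 1 bit 4; 36 bits remain
Read 2: bits[12:16] width=4 -> value=0 (bin 0000); offset now 16 = byte 2 bit 0; 32 bits remain
Read 3: bits[16:24] width=8 -> value=151 (bin 10010111); offset now 24 = byte 3 bit 0; 24 bits remain
Read 4: bits[24:28] width=4 -> value=0 (bin 0000); offset now 28 = byte 3 bit 4; 20 bits remain

Answer: 20 0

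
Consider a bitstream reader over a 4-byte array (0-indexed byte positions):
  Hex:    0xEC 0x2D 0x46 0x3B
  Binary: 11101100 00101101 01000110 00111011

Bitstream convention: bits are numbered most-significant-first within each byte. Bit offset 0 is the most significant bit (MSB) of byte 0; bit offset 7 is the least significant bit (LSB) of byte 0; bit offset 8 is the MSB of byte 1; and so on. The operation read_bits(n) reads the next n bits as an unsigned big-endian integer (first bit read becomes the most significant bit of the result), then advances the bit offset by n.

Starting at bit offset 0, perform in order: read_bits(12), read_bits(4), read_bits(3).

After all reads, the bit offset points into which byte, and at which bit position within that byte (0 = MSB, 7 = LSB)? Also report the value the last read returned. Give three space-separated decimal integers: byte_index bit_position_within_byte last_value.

Read 1: bits[0:12] width=12 -> value=3778 (bin 111011000010); offset now 12 = byte 1 bit 4; 20 bits remain
Read 2: bits[12:16] width=4 -> value=13 (bin 1101); offset now 16 = byte 2 bit 0; 16 bits remain
Read 3: bits[16:19] width=3 -> value=2 (bin 010); offset now 19 = byte 2 bit 3; 13 bits remain

Answer: 2 3 2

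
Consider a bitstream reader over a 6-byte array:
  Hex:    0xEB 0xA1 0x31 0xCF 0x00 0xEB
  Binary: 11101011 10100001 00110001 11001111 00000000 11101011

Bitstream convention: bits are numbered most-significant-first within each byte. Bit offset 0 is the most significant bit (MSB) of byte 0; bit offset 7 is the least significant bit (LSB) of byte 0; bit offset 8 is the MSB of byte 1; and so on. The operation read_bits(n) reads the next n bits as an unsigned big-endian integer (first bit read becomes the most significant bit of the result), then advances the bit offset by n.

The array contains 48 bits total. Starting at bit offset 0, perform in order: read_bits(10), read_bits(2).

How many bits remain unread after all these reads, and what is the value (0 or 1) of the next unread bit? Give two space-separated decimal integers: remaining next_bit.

Read 1: bits[0:10] width=10 -> value=942 (bin 1110101110); offset now 10 = byte 1 bit 2; 38 bits remain
Read 2: bits[10:12] width=2 -> value=2 (bin 10); offset now 12 = byte 1 bit 4; 36 bits remain

Answer: 36 0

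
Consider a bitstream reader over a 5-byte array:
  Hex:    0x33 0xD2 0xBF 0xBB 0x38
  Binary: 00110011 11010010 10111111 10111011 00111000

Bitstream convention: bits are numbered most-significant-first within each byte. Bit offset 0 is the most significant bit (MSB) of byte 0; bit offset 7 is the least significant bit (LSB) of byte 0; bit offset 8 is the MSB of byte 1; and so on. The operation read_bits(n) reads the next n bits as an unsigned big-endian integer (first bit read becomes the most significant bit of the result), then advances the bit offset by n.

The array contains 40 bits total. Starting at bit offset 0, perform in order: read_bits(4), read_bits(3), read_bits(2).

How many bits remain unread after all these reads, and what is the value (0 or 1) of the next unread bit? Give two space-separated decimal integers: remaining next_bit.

Answer: 31 1

Derivation:
Read 1: bits[0:4] width=4 -> value=3 (bin 0011); offset now 4 = byte 0 bit 4; 36 bits remain
Read 2: bits[4:7] width=3 -> value=1 (bin 001); offset now 7 = byte 0 bit 7; 33 bits remain
Read 3: bits[7:9] width=2 -> value=3 (bin 11); offset now 9 = byte 1 bit 1; 31 bits remain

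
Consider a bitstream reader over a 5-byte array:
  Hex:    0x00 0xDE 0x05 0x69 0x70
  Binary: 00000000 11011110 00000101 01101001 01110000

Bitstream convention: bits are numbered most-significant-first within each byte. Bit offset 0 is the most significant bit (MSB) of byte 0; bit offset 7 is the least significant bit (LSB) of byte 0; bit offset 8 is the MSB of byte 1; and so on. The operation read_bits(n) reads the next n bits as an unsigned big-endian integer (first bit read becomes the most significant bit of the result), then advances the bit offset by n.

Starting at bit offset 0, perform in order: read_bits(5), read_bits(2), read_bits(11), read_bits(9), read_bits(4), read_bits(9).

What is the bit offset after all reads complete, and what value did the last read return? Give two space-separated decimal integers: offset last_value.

Read 1: bits[0:5] width=5 -> value=0 (bin 00000); offset now 5 = byte 0 bit 5; 35 bits remain
Read 2: bits[5:7] width=2 -> value=0 (bin 00); offset now 7 = byte 0 bit 7; 33 bits remain
Read 3: bits[7:18] width=11 -> value=888 (bin 01101111000); offset now 18 = byte 2 bit 2; 22 bits remain
Read 4: bits[18:27] width=9 -> value=43 (bin 000101011); offset now 27 = byte 3 bit 3; 13 bits remain
Read 5: bits[27:31] width=4 -> value=4 (bin 0100); offset now 31 = byte 3 bit 7; 9 bits remain
Read 6: bits[31:40] width=9 -> value=368 (bin 101110000); offset now 40 = byte 5 bit 0; 0 bits remain

Answer: 40 368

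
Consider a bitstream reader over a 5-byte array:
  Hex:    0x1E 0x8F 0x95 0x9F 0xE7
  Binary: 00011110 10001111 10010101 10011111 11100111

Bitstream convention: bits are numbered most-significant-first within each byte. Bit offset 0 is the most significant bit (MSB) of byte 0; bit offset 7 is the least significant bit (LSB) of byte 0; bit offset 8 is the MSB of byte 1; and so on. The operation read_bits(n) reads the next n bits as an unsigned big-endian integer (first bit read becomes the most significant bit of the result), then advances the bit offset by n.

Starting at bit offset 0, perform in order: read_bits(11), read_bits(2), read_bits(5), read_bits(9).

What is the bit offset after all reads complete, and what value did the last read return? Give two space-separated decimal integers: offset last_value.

Answer: 27 172

Derivation:
Read 1: bits[0:11] width=11 -> value=244 (bin 00011110100); offset now 11 = byte 1 bit 3; 29 bits remain
Read 2: bits[11:13] width=2 -> value=1 (bin 01); offset now 13 = byte 1 bit 5; 27 bits remain
Read 3: bits[13:18] width=5 -> value=30 (bin 11110); offset now 18 = byte 2 bit 2; 22 bits remain
Read 4: bits[18:27] width=9 -> value=172 (bin 010101100); offset now 27 = byte 3 bit 3; 13 bits remain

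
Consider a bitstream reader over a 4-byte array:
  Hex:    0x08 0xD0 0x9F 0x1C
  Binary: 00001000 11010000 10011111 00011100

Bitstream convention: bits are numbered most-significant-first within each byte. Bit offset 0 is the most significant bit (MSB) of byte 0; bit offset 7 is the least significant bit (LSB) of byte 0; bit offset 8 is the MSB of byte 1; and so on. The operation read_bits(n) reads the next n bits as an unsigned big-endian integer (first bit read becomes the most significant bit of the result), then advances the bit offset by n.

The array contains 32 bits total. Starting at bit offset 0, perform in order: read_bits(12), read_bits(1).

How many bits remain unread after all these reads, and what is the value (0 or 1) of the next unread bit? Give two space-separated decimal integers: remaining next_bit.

Answer: 19 0

Derivation:
Read 1: bits[0:12] width=12 -> value=141 (bin 000010001101); offset now 12 = byte 1 bit 4; 20 bits remain
Read 2: bits[12:13] width=1 -> value=0 (bin 0); offset now 13 = byte 1 bit 5; 19 bits remain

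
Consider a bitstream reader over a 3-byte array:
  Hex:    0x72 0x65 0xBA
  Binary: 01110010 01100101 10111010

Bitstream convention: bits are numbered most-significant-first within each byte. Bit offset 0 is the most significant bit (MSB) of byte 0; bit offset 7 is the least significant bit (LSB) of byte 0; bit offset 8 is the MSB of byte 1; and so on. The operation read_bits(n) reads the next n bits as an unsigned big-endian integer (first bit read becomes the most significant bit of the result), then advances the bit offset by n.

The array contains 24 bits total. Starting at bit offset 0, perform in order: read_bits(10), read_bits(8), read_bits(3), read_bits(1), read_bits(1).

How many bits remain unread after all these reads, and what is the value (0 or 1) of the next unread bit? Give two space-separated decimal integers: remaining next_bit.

Read 1: bits[0:10] width=10 -> value=457 (bin 0111001001); offset now 10 = byte 1 bit 2; 14 bits remain
Read 2: bits[10:18] width=8 -> value=150 (bin 10010110); offset now 18 = byte 2 bit 2; 6 bits remain
Read 3: bits[18:21] width=3 -> value=7 (bin 111); offset now 21 = byte 2 bit 5; 3 bits remain
Read 4: bits[21:22] width=1 -> value=0 (bin 0); offset now 22 = byte 2 bit 6; 2 bits remain
Read 5: bits[22:23] width=1 -> value=1 (bin 1); offset now 23 = byte 2 bit 7; 1 bits remain

Answer: 1 0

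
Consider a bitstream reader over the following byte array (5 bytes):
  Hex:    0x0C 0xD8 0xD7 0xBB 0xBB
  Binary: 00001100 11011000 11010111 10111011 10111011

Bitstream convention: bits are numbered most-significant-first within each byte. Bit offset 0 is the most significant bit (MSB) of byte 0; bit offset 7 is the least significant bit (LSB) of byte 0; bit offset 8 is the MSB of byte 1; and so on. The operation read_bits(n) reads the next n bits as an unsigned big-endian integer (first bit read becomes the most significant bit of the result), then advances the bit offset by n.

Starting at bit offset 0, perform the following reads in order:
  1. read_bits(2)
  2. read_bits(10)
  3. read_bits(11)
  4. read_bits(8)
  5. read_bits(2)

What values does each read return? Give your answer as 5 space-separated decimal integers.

Read 1: bits[0:2] width=2 -> value=0 (bin 00); offset now 2 = byte 0 bit 2; 38 bits remain
Read 2: bits[2:12] width=10 -> value=205 (bin 0011001101); offset now 12 = byte 1 bit 4; 28 bits remain
Read 3: bits[12:23] width=11 -> value=1131 (bin 10001101011); offset now 23 = byte 2 bit 7; 17 bits remain
Read 4: bits[23:31] width=8 -> value=221 (bin 11011101); offset now 31 = byte 3 bit 7; 9 bits remain
Read 5: bits[31:33] width=2 -> value=3 (bin 11); offset now 33 = byte 4 bit 1; 7 bits remain

Answer: 0 205 1131 221 3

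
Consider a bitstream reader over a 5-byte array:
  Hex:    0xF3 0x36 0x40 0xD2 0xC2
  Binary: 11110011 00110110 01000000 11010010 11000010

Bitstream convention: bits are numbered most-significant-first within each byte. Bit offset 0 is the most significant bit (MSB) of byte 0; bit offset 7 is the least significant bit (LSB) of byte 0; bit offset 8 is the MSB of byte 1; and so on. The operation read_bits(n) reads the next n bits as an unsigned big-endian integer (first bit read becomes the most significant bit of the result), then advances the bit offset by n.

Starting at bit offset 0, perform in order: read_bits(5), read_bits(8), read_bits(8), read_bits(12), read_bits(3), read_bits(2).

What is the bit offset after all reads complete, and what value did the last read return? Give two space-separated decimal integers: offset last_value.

Read 1: bits[0:5] width=5 -> value=30 (bin 11110); offset now 5 = byte 0 bit 5; 35 bits remain
Read 2: bits[5:13] width=8 -> value=102 (bin 01100110); offset now 13 = byte 1 bit 5; 27 bits remain
Read 3: bits[13:21] width=8 -> value=200 (bin 11001000); offset now 21 = byte 2 bit 5; 19 bits remain
Read 4: bits[21:33] width=12 -> value=421 (bin 000110100101); offset now 33 = byte 4 bit 1; 7 bits remain
Read 5: bits[33:36] width=3 -> value=4 (bin 100); offset now 36 = byte 4 bit 4; 4 bits remain
Read 6: bits[36:38] width=2 -> value=0 (bin 00); offset now 38 = byte 4 bit 6; 2 bits remain

Answer: 38 0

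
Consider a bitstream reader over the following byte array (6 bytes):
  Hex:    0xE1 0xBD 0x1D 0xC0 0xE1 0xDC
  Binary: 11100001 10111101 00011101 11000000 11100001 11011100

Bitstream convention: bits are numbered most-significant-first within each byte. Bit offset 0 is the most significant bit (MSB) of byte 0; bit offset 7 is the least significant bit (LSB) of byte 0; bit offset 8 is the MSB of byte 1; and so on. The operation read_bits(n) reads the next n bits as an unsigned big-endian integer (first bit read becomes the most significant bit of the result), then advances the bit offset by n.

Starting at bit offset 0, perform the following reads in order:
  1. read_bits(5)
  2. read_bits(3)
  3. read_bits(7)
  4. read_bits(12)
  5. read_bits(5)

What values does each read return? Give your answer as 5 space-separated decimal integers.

Answer: 28 1 94 2286 0

Derivation:
Read 1: bits[0:5] width=5 -> value=28 (bin 11100); offset now 5 = byte 0 bit 5; 43 bits remain
Read 2: bits[5:8] width=3 -> value=1 (bin 001); offset now 8 = byte 1 bit 0; 40 bits remain
Read 3: bits[8:15] width=7 -> value=94 (bin 1011110); offset now 15 = byte 1 bit 7; 33 bits remain
Read 4: bits[15:27] width=12 -> value=2286 (bin 100011101110); offset now 27 = byte 3 bit 3; 21 bits remain
Read 5: bits[27:32] width=5 -> value=0 (bin 00000); offset now 32 = byte 4 bit 0; 16 bits remain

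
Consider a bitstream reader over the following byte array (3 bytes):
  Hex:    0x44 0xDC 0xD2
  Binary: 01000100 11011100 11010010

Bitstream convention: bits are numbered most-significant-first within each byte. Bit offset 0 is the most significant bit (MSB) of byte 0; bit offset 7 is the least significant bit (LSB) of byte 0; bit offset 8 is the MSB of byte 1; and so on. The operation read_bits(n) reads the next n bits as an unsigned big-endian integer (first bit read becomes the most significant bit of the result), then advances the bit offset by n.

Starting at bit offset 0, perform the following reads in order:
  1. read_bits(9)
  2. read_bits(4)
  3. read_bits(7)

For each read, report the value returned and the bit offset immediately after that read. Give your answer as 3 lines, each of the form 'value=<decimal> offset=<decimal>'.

Answer: value=137 offset=9
value=11 offset=13
value=77 offset=20

Derivation:
Read 1: bits[0:9] width=9 -> value=137 (bin 010001001); offset now 9 = byte 1 bit 1; 15 bits remain
Read 2: bits[9:13] width=4 -> value=11 (bin 1011); offset now 13 = byte 1 bit 5; 11 bits remain
Read 3: bits[13:20] width=7 -> value=77 (bin 1001101); offset now 20 = byte 2 bit 4; 4 bits remain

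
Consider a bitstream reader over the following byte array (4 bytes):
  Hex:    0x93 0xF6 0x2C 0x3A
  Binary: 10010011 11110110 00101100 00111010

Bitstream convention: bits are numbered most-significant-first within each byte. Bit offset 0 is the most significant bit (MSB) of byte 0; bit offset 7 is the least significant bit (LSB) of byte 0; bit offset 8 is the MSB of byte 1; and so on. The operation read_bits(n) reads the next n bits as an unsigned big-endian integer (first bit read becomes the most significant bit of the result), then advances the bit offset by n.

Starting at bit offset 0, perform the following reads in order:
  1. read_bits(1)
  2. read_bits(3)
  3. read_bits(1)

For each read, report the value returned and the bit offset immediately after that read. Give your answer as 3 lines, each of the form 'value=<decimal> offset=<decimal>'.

Read 1: bits[0:1] width=1 -> value=1 (bin 1); offset now 1 = byte 0 bit 1; 31 bits remain
Read 2: bits[1:4] width=3 -> value=1 (bin 001); offset now 4 = byte 0 bit 4; 28 bits remain
Read 3: bits[4:5] width=1 -> value=0 (bin 0); offset now 5 = byte 0 bit 5; 27 bits remain

Answer: value=1 offset=1
value=1 offset=4
value=0 offset=5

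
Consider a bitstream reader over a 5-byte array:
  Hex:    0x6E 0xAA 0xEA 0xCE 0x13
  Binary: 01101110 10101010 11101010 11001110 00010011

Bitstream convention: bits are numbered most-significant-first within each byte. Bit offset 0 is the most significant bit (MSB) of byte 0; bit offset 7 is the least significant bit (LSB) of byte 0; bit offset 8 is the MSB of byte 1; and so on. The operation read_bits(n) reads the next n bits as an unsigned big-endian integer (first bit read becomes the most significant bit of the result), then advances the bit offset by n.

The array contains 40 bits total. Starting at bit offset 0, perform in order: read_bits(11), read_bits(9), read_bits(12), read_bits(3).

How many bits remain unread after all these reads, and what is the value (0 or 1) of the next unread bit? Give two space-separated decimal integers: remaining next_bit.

Answer: 5 1

Derivation:
Read 1: bits[0:11] width=11 -> value=885 (bin 01101110101); offset now 11 = byte 1 bit 3; 29 bits remain
Read 2: bits[11:20] width=9 -> value=174 (bin 010101110); offset now 20 = byte 2 bit 4; 20 bits remain
Read 3: bits[20:32] width=12 -> value=2766 (bin 101011001110); offset now 32 = byte 4 bit 0; 8 bits remain
Read 4: bits[32:35] width=3 -> value=0 (bin 000); offset now 35 = byte 4 bit 3; 5 bits remain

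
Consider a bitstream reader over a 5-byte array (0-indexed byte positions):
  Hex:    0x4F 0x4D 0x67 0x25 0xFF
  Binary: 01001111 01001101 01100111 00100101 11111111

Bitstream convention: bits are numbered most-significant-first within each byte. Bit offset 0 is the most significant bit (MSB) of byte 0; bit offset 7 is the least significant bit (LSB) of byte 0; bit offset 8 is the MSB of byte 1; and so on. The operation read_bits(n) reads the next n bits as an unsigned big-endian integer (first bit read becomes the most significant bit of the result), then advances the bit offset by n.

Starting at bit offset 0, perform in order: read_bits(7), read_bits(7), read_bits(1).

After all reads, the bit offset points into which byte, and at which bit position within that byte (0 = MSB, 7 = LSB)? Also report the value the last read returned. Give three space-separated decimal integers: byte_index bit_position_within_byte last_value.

Read 1: bits[0:7] width=7 -> value=39 (bin 0100111); offset now 7 = byte 0 bit 7; 33 bits remain
Read 2: bits[7:14] width=7 -> value=83 (bin 1010011); offset now 14 = byte 1 bit 6; 26 bits remain
Read 3: bits[14:15] width=1 -> value=0 (bin 0); offset now 15 = byte 1 bit 7; 25 bits remain

Answer: 1 7 0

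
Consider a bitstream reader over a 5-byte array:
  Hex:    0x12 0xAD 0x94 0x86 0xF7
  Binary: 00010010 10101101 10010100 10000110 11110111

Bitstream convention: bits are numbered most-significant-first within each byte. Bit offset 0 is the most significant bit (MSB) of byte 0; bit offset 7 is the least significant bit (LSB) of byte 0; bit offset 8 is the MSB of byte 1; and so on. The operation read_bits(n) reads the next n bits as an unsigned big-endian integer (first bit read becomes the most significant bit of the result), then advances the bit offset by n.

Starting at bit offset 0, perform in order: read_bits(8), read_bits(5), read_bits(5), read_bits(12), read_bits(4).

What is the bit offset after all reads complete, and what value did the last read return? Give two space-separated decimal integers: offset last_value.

Read 1: bits[0:8] width=8 -> value=18 (bin 00010010); offset now 8 = byte 1 bit 0; 32 bits remain
Read 2: bits[8:13] width=5 -> value=21 (bin 10101); offset now 13 = byte 1 bit 5; 27 bits remain
Read 3: bits[13:18] width=5 -> value=22 (bin 10110); offset now 18 = byte 2 bit 2; 22 bits remain
Read 4: bits[18:30] width=12 -> value=1313 (bin 010100100001); offset now 30 = byte 3 bit 6; 10 bits remain
Read 5: bits[30:34] width=4 -> value=11 (bin 1011); offset now 34 = byte 4 bit 2; 6 bits remain

Answer: 34 11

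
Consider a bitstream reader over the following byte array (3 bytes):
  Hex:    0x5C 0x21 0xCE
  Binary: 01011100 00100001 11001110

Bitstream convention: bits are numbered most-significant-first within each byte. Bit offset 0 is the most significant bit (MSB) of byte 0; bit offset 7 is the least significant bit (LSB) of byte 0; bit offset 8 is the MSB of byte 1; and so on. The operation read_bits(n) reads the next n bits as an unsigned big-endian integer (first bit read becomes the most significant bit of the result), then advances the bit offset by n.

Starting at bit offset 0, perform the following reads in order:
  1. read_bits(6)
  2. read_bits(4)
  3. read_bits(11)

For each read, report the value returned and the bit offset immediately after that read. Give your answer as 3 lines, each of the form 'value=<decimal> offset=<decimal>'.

Answer: value=23 offset=6
value=0 offset=10
value=1081 offset=21

Derivation:
Read 1: bits[0:6] width=6 -> value=23 (bin 010111); offset now 6 = byte 0 bit 6; 18 bits remain
Read 2: bits[6:10] width=4 -> value=0 (bin 0000); offset now 10 = byte 1 bit 2; 14 bits remain
Read 3: bits[10:21] width=11 -> value=1081 (bin 10000111001); offset now 21 = byte 2 bit 5; 3 bits remain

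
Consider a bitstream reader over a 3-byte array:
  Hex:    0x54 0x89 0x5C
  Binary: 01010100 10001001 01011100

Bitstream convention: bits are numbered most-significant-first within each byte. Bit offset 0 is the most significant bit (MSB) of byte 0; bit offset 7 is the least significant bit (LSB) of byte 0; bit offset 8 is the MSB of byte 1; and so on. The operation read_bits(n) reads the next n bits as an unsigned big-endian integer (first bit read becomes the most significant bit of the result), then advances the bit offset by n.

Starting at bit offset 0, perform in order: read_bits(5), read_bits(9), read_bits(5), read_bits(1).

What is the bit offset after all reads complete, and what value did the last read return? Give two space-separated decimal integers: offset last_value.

Answer: 20 1

Derivation:
Read 1: bits[0:5] width=5 -> value=10 (bin 01010); offset now 5 = byte 0 bit 5; 19 bits remain
Read 2: bits[5:14] width=9 -> value=290 (bin 100100010); offset now 14 = byte 1 bit 6; 10 bits remain
Read 3: bits[14:19] width=5 -> value=10 (bin 01010); offset now 19 = byte 2 bit 3; 5 bits remain
Read 4: bits[19:20] width=1 -> value=1 (bin 1); offset now 20 = byte 2 bit 4; 4 bits remain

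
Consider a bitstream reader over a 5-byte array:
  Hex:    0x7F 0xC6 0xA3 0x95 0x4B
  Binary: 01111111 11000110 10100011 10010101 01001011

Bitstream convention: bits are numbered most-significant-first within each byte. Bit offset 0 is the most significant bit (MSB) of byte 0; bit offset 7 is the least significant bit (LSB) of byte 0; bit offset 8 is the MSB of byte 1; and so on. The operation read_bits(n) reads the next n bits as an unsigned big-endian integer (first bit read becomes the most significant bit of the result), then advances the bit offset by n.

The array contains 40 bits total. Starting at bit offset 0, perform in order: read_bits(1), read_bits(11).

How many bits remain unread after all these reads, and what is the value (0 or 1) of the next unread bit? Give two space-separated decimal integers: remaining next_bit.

Answer: 28 0

Derivation:
Read 1: bits[0:1] width=1 -> value=0 (bin 0); offset now 1 = byte 0 bit 1; 39 bits remain
Read 2: bits[1:12] width=11 -> value=2044 (bin 11111111100); offset now 12 = byte 1 bit 4; 28 bits remain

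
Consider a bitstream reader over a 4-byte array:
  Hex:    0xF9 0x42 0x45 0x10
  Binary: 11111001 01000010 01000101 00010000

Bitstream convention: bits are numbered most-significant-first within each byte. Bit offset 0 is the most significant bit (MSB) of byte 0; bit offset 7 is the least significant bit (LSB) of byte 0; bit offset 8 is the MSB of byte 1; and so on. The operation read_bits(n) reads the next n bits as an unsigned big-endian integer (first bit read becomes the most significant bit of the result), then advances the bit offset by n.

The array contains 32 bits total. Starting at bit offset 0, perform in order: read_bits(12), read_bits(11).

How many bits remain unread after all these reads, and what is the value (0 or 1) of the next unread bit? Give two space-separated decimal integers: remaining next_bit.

Read 1: bits[0:12] width=12 -> value=3988 (bin 111110010100); offset now 12 = byte 1 bit 4; 20 bits remain
Read 2: bits[12:23] width=11 -> value=290 (bin 00100100010); offset now 23 = byte 2 bit 7; 9 bits remain

Answer: 9 1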